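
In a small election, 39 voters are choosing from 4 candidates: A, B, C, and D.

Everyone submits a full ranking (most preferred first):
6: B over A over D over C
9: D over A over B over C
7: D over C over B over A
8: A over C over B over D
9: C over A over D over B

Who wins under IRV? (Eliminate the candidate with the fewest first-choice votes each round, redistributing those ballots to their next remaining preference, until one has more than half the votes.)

Round 1: A 8, B 6, C 9, D 16. B eliminated.
Round 2: A 14, C 9, D 16. C eliminated.
Round 3: A 23, D 16. A has a majority (≥20).

A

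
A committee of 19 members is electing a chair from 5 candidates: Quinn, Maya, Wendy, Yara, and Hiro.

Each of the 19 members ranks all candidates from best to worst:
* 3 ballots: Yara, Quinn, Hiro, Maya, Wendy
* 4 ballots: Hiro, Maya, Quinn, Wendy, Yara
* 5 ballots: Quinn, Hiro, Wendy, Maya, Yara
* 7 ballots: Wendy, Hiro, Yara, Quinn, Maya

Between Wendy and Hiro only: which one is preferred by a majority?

Hiro

Wendy is ranked above Hiro on 7 ballots; Hiro above Wendy on 12.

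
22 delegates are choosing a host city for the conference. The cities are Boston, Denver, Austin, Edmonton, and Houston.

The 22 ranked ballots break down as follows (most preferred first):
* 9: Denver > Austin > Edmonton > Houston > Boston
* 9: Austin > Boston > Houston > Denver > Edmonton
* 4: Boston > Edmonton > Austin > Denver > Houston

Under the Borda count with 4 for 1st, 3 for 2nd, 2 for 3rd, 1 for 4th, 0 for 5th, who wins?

Boston: 9×0 + 9×3 + 4×4 = 43
Denver: 9×4 + 9×1 + 4×1 = 49
Austin: 9×3 + 9×4 + 4×2 = 71
Edmonton: 9×2 + 9×0 + 4×3 = 30
Houston: 9×1 + 9×2 + 4×0 = 27

Austin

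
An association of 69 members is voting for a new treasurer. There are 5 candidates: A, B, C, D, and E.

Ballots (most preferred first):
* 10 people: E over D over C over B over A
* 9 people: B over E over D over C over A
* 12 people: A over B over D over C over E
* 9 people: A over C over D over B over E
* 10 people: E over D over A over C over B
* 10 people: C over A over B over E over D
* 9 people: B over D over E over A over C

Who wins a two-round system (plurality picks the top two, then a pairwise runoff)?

Round 1 first-place votes: A 21, B 18, C 10, D 0, E 20. A and E advance.
Runoff: A is ranked above E on 31 ballots, E above A on 38.

E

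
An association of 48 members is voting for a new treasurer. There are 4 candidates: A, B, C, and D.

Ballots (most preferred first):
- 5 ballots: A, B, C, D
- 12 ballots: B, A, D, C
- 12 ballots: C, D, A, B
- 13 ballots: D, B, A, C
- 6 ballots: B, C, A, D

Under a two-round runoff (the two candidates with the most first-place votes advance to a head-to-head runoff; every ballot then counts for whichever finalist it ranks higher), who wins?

Round 1 first-place votes: A 5, B 18, C 12, D 13. B and D advance.
Runoff: B is ranked above D on 23 ballots, D above B on 25.

D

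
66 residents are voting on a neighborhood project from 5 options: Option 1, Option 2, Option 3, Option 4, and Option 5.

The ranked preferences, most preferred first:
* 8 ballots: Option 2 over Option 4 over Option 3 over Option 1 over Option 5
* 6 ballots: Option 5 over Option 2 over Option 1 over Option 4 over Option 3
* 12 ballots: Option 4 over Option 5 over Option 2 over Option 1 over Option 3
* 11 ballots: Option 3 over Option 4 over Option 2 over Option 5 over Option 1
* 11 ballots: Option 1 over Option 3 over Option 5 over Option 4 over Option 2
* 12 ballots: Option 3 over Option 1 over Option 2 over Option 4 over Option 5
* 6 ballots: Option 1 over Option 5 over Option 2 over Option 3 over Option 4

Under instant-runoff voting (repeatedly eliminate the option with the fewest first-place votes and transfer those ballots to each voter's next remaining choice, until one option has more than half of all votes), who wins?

Option 3

Round 1: Option 1 17, Option 2 8, Option 3 23, Option 4 12, Option 5 6. Option 5 eliminated.
Round 2: Option 1 17, Option 2 14, Option 3 23, Option 4 12. Option 4 eliminated.
Round 3: Option 1 17, Option 2 26, Option 3 23. Option 1 eliminated.
Round 4: Option 2 32, Option 3 34. Option 3 has a majority (≥34).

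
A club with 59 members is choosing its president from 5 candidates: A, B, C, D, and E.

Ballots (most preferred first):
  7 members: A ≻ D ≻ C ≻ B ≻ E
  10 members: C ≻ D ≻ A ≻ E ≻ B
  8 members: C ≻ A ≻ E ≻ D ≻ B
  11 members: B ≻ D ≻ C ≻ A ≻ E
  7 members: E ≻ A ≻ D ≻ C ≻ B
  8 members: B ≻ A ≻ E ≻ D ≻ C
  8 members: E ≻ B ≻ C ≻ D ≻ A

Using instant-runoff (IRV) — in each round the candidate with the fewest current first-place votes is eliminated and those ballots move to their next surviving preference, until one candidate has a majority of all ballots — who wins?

C

Round 1: A 7, B 19, C 18, D 0, E 15. D eliminated.
Round 2: A 7, B 19, C 18, E 15. A eliminated.
Round 3: B 19, C 25, E 15. E eliminated.
Round 4: B 27, C 32. C has a majority (≥30).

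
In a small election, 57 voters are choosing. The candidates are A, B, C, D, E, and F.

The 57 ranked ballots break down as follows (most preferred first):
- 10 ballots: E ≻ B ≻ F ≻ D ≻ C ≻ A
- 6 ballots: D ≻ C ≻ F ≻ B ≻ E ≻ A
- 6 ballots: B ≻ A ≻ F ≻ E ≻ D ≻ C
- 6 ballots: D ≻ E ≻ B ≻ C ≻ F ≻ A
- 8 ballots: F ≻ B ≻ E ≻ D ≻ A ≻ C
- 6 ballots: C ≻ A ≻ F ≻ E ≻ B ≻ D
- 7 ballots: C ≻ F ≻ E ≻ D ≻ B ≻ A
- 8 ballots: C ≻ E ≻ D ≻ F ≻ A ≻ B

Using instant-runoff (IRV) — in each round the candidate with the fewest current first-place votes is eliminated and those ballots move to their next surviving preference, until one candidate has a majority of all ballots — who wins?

Round 1: A 0, B 6, C 21, D 12, E 10, F 8. A eliminated.
Round 2: B 6, C 21, D 12, E 10, F 8. B eliminated.
Round 3: C 21, D 12, E 10, F 14. E eliminated.
Round 4: C 21, D 12, F 24. D eliminated.
Round 5: C 33, F 24. C has a majority (≥29).

C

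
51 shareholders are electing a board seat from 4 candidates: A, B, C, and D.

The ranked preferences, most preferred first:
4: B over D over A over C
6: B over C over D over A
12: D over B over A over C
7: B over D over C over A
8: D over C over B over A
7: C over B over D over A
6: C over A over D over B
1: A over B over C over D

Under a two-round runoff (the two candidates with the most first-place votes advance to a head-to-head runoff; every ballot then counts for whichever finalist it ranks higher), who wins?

D

Round 1 first-place votes: A 1, B 17, C 13, D 20. D and B advance.
Runoff: D is ranked above B on 26 ballots, B above D on 25.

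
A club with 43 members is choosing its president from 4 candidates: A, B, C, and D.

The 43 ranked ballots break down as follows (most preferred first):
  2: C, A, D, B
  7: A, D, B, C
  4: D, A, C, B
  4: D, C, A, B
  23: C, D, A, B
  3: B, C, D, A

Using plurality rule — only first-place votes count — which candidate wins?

C

First-place votes: A 7, B 3, C 25, D 8.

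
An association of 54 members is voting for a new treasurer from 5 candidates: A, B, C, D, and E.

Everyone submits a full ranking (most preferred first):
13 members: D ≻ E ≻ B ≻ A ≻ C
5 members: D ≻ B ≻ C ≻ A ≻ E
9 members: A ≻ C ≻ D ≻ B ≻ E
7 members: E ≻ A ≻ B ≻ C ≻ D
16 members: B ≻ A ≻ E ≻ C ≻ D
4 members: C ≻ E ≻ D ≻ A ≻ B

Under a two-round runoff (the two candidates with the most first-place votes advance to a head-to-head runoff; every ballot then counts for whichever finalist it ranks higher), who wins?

D

Round 1 first-place votes: A 9, B 16, C 4, D 18, E 7. D and B advance.
Runoff: D is ranked above B on 31 ballots, B above D on 23.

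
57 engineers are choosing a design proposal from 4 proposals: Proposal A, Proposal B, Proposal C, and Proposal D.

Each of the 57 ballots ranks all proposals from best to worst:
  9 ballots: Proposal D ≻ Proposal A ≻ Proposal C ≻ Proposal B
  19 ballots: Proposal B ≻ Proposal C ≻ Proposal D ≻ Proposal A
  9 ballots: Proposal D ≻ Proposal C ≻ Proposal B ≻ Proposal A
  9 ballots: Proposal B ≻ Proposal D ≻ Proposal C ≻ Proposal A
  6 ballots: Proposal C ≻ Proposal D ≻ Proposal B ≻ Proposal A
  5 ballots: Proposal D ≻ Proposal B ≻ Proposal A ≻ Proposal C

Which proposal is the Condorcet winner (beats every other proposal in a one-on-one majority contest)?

Proposal D

Proposal D vs Proposal A: 57–0
Proposal D vs Proposal B: 29–28
Proposal D vs Proposal C: 32–25
Proposal D beats every other proposal.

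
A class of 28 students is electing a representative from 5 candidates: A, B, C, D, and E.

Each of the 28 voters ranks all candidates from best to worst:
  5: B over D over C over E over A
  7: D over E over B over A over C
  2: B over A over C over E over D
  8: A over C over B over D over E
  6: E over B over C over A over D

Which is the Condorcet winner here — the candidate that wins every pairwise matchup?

B vs A: 20–8
B vs C: 20–8
B vs D: 21–7
B vs E: 15–13
B beats every other candidate.

B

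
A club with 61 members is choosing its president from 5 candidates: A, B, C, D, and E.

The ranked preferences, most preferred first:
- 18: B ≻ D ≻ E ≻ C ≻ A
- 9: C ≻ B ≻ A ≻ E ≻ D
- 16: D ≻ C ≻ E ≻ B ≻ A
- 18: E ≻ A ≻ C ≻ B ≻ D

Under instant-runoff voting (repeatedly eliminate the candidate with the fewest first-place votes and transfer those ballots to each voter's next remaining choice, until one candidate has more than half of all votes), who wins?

Round 1: A 0, B 18, C 9, D 16, E 18. A eliminated.
Round 2: B 18, C 9, D 16, E 18. C eliminated.
Round 3: B 27, D 16, E 18. D eliminated.
Round 4: B 27, E 34. E has a majority (≥31).

E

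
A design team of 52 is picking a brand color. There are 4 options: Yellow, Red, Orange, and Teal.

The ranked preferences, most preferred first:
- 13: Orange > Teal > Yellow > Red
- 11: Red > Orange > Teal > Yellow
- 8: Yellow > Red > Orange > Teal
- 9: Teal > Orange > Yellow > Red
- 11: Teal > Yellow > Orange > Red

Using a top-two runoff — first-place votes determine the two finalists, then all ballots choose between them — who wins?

Round 1 first-place votes: Yellow 8, Red 11, Orange 13, Teal 20. Teal and Orange advance.
Runoff: Teal is ranked above Orange on 20 ballots, Orange above Teal on 32.

Orange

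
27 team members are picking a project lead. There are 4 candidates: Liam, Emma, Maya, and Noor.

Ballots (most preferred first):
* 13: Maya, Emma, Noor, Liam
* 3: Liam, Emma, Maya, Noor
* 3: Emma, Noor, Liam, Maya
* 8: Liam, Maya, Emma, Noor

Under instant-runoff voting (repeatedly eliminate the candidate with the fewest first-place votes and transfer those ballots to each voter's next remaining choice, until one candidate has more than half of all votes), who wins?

Liam

Round 1: Liam 11, Emma 3, Maya 13, Noor 0. Noor eliminated.
Round 2: Liam 11, Emma 3, Maya 13. Emma eliminated.
Round 3: Liam 14, Maya 13. Liam has a majority (≥14).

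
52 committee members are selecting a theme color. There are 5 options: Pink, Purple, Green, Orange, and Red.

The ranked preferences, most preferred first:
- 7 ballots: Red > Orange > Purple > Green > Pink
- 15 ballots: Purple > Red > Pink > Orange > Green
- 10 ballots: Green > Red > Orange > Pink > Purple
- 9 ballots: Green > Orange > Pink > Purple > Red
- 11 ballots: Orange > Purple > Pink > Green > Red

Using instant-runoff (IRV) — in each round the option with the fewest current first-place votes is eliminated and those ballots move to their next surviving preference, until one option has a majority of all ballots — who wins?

Round 1: Pink 0, Purple 15, Green 19, Orange 11, Red 7. Pink eliminated.
Round 2: Purple 15, Green 19, Orange 11, Red 7. Red eliminated.
Round 3: Purple 15, Green 19, Orange 18. Purple eliminated.
Round 4: Green 19, Orange 33. Orange has a majority (≥27).

Orange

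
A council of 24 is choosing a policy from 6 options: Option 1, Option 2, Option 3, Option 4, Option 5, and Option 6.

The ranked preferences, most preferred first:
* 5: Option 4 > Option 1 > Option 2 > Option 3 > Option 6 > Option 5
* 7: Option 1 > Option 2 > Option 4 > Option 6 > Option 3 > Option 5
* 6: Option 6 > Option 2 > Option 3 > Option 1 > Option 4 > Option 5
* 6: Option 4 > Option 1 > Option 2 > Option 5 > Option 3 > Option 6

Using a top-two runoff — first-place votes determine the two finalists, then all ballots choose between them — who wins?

Option 1

Round 1 first-place votes: Option 1 7, Option 2 0, Option 3 0, Option 4 11, Option 5 0, Option 6 6. Option 4 and Option 1 advance.
Runoff: Option 4 is ranked above Option 1 on 11 ballots, Option 1 above Option 4 on 13.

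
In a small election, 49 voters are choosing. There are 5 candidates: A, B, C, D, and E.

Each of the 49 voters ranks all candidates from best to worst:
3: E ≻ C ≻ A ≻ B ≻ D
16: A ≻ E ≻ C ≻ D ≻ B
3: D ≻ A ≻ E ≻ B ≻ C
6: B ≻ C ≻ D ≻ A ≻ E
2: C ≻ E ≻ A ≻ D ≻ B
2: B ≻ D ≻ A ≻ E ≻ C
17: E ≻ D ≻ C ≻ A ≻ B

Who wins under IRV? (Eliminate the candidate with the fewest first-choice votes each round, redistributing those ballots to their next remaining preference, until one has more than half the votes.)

Round 1: A 16, B 8, C 2, D 3, E 20. C eliminated.
Round 2: A 16, B 8, D 3, E 22. D eliminated.
Round 3: A 19, B 8, E 22. B eliminated.
Round 4: A 27, E 22. A has a majority (≥25).

A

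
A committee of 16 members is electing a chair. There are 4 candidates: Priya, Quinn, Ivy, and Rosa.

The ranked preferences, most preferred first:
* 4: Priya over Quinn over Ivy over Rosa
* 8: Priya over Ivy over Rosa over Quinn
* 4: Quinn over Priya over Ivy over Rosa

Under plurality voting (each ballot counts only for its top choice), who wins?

Priya

First-place votes: Priya 12, Quinn 4, Ivy 0, Rosa 0.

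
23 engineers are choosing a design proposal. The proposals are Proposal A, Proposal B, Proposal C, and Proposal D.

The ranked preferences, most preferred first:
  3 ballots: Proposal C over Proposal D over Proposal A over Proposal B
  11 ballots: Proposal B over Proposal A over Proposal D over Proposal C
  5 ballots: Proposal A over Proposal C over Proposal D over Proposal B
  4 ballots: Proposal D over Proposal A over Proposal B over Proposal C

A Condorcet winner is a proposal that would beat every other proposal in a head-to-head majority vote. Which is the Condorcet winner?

Proposal A vs Proposal B: 12–11
Proposal A vs Proposal C: 20–3
Proposal A vs Proposal D: 16–7
Proposal A beats every other proposal.

Proposal A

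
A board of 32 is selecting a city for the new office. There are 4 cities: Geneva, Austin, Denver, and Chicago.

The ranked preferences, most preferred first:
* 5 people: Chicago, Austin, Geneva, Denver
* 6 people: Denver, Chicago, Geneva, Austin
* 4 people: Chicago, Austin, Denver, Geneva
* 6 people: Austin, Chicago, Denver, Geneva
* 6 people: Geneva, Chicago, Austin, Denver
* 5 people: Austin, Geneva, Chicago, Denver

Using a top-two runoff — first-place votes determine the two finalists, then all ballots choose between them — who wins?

Round 1 first-place votes: Geneva 6, Austin 11, Denver 6, Chicago 9. Austin and Chicago advance.
Runoff: Austin is ranked above Chicago on 11 ballots, Chicago above Austin on 21.

Chicago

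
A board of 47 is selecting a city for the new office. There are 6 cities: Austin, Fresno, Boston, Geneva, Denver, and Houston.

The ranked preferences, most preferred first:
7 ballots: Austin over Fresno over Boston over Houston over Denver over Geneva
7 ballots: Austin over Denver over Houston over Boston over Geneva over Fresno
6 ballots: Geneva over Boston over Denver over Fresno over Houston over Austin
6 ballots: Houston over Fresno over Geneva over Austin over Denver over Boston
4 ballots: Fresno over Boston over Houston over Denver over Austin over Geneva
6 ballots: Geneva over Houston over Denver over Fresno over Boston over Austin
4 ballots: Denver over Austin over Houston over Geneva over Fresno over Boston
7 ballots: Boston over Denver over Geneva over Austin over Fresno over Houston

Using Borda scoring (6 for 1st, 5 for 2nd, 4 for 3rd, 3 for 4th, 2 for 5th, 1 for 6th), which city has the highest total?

Denver

Austin: 7×6 + 7×6 + 6×1 + 6×3 + 4×2 + 6×1 + 4×5 + 7×3 = 163
Fresno: 7×5 + 7×1 + 6×3 + 6×5 + 4×6 + 6×3 + 4×2 + 7×2 = 154
Boston: 7×4 + 7×3 + 6×5 + 6×1 + 4×5 + 6×2 + 4×1 + 7×6 = 163
Geneva: 7×1 + 7×2 + 6×6 + 6×4 + 4×1 + 6×6 + 4×3 + 7×4 = 161
Denver: 7×2 + 7×5 + 6×4 + 6×2 + 4×3 + 6×4 + 4×6 + 7×5 = 180
Houston: 7×3 + 7×4 + 6×2 + 6×6 + 4×4 + 6×5 + 4×4 + 7×1 = 166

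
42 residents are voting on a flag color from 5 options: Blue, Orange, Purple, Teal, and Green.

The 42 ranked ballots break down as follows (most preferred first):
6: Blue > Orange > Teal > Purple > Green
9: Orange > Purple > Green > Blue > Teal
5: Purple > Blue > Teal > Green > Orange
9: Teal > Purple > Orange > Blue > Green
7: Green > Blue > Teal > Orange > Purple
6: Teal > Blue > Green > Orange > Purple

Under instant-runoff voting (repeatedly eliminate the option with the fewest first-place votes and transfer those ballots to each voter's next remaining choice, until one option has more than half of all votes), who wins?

Blue

Round 1: Blue 6, Orange 9, Purple 5, Teal 15, Green 7. Purple eliminated.
Round 2: Blue 11, Orange 9, Teal 15, Green 7. Green eliminated.
Round 3: Blue 18, Orange 9, Teal 15. Orange eliminated.
Round 4: Blue 27, Teal 15. Blue has a majority (≥22).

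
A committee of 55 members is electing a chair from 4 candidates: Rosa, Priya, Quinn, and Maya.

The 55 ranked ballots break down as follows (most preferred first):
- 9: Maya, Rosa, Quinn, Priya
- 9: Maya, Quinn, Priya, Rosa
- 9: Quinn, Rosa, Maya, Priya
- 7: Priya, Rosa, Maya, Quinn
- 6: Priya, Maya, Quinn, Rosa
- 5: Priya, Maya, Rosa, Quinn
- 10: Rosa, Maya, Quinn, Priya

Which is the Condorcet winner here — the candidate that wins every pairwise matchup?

Maya vs Rosa: 29–26
Maya vs Priya: 37–18
Maya vs Quinn: 46–9
Maya beats every other candidate.

Maya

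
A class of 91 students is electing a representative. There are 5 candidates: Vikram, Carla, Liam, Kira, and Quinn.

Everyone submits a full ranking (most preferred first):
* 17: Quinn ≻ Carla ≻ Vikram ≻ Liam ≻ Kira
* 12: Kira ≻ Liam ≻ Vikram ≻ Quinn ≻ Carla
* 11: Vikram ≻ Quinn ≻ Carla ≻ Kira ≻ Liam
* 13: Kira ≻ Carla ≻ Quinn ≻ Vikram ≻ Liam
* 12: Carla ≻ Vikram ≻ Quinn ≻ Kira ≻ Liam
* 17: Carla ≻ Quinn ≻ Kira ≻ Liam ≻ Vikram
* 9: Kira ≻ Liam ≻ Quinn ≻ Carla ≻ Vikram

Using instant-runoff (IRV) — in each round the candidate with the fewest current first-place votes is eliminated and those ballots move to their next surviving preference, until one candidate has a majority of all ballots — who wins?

Carla

Round 1: Vikram 11, Carla 29, Liam 0, Kira 34, Quinn 17. Liam eliminated.
Round 2: Vikram 11, Carla 29, Kira 34, Quinn 17. Vikram eliminated.
Round 3: Carla 29, Kira 34, Quinn 28. Quinn eliminated.
Round 4: Carla 57, Kira 34. Carla has a majority (≥46).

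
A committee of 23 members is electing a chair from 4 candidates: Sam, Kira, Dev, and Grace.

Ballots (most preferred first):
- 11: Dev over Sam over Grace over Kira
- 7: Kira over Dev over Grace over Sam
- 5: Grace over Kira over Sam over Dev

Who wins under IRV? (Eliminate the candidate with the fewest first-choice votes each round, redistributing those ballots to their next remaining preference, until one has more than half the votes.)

Kira

Round 1: Sam 0, Kira 7, Dev 11, Grace 5. Sam eliminated.
Round 2: Kira 7, Dev 11, Grace 5. Grace eliminated.
Round 3: Kira 12, Dev 11. Kira has a majority (≥12).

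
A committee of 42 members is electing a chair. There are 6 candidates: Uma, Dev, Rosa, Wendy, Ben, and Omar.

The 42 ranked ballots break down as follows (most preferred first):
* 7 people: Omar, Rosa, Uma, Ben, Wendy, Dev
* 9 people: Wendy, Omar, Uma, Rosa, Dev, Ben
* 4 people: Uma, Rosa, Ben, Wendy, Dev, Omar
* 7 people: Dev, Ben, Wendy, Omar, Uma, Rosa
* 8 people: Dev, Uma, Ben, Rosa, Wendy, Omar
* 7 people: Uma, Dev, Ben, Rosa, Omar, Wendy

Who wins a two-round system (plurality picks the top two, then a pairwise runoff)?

Round 1 first-place votes: Uma 11, Dev 15, Rosa 0, Wendy 9, Ben 0, Omar 7. Dev and Uma advance.
Runoff: Dev is ranked above Uma on 15 ballots, Uma above Dev on 27.

Uma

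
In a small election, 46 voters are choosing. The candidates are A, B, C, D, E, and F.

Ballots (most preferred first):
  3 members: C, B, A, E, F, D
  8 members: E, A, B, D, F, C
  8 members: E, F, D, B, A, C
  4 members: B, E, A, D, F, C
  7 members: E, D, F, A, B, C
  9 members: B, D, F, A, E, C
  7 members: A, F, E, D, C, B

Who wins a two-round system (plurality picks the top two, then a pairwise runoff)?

Round 1 first-place votes: A 7, B 13, C 3, D 0, E 23, F 0. E and B advance.
Runoff: E is ranked above B on 30 ballots, B above E on 16.

E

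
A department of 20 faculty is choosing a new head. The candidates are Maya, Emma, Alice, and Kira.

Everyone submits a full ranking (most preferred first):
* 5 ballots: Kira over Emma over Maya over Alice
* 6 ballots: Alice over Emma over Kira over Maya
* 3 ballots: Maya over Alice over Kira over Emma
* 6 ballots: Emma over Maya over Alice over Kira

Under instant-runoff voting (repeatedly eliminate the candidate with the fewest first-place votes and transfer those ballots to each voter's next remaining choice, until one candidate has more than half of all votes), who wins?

Emma

Round 1: Maya 3, Emma 6, Alice 6, Kira 5. Maya eliminated.
Round 2: Emma 6, Alice 9, Kira 5. Kira eliminated.
Round 3: Emma 11, Alice 9. Emma has a majority (≥11).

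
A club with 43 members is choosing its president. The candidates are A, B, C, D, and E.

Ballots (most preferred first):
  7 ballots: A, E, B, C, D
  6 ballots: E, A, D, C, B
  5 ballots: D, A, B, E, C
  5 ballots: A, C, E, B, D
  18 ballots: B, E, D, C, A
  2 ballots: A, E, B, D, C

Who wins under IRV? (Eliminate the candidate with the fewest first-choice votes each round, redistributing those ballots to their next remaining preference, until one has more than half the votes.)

Round 1: A 14, B 18, C 0, D 5, E 6. C eliminated.
Round 2: A 14, B 18, D 5, E 6. D eliminated.
Round 3: A 19, B 18, E 6. E eliminated.
Round 4: A 25, B 18. A has a majority (≥22).

A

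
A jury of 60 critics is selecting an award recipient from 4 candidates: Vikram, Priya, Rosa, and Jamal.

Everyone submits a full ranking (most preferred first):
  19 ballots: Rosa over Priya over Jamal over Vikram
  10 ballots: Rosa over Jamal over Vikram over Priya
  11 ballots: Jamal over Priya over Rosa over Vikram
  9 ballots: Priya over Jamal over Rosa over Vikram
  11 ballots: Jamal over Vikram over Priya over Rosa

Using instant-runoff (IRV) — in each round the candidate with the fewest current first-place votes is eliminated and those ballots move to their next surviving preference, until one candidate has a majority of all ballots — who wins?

Jamal

Round 1: Vikram 0, Priya 9, Rosa 29, Jamal 22. Vikram eliminated.
Round 2: Priya 9, Rosa 29, Jamal 22. Priya eliminated.
Round 3: Rosa 29, Jamal 31. Jamal has a majority (≥31).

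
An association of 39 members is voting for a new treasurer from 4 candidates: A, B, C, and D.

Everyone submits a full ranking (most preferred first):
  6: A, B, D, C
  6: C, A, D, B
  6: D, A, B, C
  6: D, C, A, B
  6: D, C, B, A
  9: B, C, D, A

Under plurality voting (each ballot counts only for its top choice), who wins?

D

First-place votes: A 6, B 9, C 6, D 18.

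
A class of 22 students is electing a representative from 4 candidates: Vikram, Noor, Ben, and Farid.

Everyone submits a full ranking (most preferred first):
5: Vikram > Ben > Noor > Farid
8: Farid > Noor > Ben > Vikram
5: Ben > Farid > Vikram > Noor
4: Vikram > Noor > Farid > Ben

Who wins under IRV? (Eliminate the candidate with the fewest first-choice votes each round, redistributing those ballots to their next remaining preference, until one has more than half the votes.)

Farid

Round 1: Vikram 9, Noor 0, Ben 5, Farid 8. Noor eliminated.
Round 2: Vikram 9, Ben 5, Farid 8. Ben eliminated.
Round 3: Vikram 9, Farid 13. Farid has a majority (≥12).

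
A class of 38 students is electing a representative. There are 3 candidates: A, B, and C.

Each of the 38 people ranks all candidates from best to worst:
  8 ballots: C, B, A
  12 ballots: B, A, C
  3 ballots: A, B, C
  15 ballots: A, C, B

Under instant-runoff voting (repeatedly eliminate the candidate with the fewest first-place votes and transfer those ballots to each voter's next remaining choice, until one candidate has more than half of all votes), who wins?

Round 1: A 18, B 12, C 8. C eliminated.
Round 2: A 18, B 20. B has a majority (≥20).

B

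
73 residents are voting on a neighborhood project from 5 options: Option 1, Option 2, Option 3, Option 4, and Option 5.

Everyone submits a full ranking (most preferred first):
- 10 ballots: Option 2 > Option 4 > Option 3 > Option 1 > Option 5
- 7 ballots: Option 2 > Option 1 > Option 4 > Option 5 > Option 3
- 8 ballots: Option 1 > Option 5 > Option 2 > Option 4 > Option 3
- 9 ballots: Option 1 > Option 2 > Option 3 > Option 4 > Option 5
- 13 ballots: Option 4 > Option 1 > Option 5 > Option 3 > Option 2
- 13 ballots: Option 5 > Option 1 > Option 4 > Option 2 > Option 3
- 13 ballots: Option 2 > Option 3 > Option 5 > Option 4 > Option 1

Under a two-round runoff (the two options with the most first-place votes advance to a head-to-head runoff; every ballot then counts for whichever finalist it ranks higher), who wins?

Option 1

Round 1 first-place votes: Option 1 17, Option 2 30, Option 3 0, Option 4 13, Option 5 13. Option 2 and Option 1 advance.
Runoff: Option 2 is ranked above Option 1 on 30 ballots, Option 1 above Option 2 on 43.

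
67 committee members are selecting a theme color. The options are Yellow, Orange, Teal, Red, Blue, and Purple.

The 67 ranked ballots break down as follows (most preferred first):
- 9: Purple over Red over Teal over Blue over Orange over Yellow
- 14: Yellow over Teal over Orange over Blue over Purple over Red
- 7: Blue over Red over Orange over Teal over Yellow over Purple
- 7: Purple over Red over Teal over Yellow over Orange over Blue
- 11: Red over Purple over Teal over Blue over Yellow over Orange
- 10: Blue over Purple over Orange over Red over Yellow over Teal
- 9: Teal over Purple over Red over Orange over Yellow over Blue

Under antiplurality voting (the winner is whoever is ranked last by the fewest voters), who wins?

Last-place votes: Yellow 9, Orange 11, Teal 10, Red 14, Blue 16, Purple 7.

Purple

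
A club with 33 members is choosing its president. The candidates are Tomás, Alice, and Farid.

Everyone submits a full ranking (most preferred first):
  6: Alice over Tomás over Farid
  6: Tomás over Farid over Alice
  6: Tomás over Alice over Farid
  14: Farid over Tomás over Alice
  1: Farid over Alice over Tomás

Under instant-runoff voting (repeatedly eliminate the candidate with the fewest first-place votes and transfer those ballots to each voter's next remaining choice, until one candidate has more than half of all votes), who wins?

Tomás

Round 1: Tomás 12, Alice 6, Farid 15. Alice eliminated.
Round 2: Tomás 18, Farid 15. Tomás has a majority (≥17).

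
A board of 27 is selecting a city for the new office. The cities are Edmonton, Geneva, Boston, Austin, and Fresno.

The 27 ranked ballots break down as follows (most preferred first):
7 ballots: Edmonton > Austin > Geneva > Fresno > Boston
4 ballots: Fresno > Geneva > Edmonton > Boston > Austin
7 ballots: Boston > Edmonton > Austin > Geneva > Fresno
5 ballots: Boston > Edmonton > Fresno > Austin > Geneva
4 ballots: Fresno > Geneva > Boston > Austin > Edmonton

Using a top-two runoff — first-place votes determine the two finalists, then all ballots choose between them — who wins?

Fresno

Round 1 first-place votes: Edmonton 7, Geneva 0, Boston 12, Austin 0, Fresno 8. Boston and Fresno advance.
Runoff: Boston is ranked above Fresno on 12 ballots, Fresno above Boston on 15.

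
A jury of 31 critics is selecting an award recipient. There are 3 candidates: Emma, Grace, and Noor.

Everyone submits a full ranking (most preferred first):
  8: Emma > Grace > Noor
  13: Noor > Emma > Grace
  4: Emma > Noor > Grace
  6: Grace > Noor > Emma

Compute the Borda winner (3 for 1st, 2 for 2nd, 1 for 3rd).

Emma: 8×3 + 13×2 + 4×3 + 6×1 = 68
Grace: 8×2 + 13×1 + 4×1 + 6×3 = 51
Noor: 8×1 + 13×3 + 4×2 + 6×2 = 67

Emma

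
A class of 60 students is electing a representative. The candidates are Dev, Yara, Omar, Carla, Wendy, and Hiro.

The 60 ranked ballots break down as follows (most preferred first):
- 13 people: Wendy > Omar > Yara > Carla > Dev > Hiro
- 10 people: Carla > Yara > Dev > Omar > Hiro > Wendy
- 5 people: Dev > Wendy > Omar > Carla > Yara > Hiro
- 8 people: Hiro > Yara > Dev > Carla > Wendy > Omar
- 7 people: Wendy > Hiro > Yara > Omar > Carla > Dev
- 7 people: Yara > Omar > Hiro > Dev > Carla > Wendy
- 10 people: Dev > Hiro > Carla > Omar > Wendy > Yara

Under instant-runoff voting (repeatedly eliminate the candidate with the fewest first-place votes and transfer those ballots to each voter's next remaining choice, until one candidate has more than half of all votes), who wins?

Round 1: Dev 15, Yara 7, Omar 0, Carla 10, Wendy 20, Hiro 8. Omar eliminated.
Round 2: Dev 15, Yara 7, Carla 10, Wendy 20, Hiro 8. Yara eliminated.
Round 3: Dev 15, Carla 10, Wendy 20, Hiro 15. Carla eliminated.
Round 4: Dev 25, Wendy 20, Hiro 15. Hiro eliminated.
Round 5: Dev 40, Wendy 20. Dev has a majority (≥31).

Dev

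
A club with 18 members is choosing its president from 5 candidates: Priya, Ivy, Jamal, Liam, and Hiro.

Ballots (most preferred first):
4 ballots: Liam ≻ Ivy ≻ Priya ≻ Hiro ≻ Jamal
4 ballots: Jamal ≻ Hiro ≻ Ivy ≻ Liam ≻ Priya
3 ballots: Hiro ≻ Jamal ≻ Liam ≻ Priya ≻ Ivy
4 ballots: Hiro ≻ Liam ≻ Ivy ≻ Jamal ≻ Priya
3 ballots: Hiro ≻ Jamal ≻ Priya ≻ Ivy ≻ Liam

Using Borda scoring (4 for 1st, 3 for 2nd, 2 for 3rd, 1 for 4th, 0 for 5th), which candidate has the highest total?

Hiro

Priya: 4×2 + 4×0 + 3×1 + 4×0 + 3×2 = 17
Ivy: 4×3 + 4×2 + 3×0 + 4×2 + 3×1 = 31
Jamal: 4×0 + 4×4 + 3×3 + 4×1 + 3×3 = 38
Liam: 4×4 + 4×1 + 3×2 + 4×3 + 3×0 = 38
Hiro: 4×1 + 4×3 + 3×4 + 4×4 + 3×4 = 56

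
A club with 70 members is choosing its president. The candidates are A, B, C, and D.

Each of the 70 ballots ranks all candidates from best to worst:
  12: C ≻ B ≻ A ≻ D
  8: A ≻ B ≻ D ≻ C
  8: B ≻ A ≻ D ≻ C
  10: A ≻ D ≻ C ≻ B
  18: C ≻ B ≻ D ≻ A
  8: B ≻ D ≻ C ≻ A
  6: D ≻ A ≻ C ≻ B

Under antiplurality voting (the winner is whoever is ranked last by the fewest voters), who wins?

Last-place votes: A 26, B 16, C 16, D 12.

D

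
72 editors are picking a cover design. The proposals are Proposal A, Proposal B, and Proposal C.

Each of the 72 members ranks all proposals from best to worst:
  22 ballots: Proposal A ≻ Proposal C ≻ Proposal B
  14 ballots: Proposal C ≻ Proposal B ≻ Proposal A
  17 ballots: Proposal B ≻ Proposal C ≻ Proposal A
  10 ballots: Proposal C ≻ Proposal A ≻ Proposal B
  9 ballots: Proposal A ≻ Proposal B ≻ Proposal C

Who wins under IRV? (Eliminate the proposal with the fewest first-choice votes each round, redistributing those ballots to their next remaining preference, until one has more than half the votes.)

Proposal C

Round 1: Proposal A 31, Proposal B 17, Proposal C 24. Proposal B eliminated.
Round 2: Proposal A 31, Proposal C 41. Proposal C has a majority (≥37).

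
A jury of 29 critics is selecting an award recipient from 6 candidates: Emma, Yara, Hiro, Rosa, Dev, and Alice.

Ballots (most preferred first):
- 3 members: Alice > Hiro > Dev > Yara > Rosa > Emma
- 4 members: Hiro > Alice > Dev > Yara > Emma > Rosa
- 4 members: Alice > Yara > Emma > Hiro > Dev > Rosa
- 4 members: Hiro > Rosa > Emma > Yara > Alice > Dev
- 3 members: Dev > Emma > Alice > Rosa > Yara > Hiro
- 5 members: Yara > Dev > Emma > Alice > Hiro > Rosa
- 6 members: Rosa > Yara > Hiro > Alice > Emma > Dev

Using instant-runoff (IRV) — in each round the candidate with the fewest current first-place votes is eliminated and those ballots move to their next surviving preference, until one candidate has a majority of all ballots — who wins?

Alice

Round 1: Emma 0, Yara 5, Hiro 8, Rosa 6, Dev 3, Alice 7. Emma eliminated.
Round 2: Yara 5, Hiro 8, Rosa 6, Dev 3, Alice 7. Dev eliminated.
Round 3: Yara 5, Hiro 8, Rosa 6, Alice 10. Yara eliminated.
Round 4: Hiro 8, Rosa 6, Alice 15. Alice has a majority (≥15).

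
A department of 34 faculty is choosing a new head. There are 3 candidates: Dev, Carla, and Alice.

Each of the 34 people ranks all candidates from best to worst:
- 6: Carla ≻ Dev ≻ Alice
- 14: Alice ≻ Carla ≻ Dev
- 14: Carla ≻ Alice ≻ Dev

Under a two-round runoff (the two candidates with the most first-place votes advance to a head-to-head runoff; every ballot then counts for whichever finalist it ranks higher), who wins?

Round 1 first-place votes: Dev 0, Carla 20, Alice 14. Carla and Alice advance.
Runoff: Carla is ranked above Alice on 20 ballots, Alice above Carla on 14.

Carla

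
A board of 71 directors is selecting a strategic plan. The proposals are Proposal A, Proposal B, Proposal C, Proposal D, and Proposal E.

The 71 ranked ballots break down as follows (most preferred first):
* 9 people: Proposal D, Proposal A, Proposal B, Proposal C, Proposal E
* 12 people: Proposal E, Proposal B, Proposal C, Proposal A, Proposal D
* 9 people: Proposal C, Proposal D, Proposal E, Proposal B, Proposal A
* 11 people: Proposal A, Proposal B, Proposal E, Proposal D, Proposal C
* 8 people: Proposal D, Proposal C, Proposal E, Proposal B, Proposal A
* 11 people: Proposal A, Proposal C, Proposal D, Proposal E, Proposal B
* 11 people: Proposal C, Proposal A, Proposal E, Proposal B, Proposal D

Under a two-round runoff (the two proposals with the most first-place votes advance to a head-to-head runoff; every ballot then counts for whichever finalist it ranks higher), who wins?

Round 1 first-place votes: Proposal A 22, Proposal B 0, Proposal C 20, Proposal D 17, Proposal E 12. Proposal A and Proposal C advance.
Runoff: Proposal A is ranked above Proposal C on 31 ballots, Proposal C above Proposal A on 40.

Proposal C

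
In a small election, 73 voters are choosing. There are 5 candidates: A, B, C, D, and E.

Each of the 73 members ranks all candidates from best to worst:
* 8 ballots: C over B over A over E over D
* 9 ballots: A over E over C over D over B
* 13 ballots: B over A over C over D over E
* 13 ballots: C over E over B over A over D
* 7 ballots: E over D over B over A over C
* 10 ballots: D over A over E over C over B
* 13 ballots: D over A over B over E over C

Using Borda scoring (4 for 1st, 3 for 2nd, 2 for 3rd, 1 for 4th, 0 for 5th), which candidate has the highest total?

A: 8×2 + 9×4 + 13×3 + 13×1 + 7×1 + 10×3 + 13×3 = 180
B: 8×3 + 9×0 + 13×4 + 13×2 + 7×2 + 10×0 + 13×2 = 142
C: 8×4 + 9×2 + 13×2 + 13×4 + 7×0 + 10×1 + 13×0 = 138
D: 8×0 + 9×1 + 13×1 + 13×0 + 7×3 + 10×4 + 13×4 = 135
E: 8×1 + 9×3 + 13×0 + 13×3 + 7×4 + 10×2 + 13×1 = 135

A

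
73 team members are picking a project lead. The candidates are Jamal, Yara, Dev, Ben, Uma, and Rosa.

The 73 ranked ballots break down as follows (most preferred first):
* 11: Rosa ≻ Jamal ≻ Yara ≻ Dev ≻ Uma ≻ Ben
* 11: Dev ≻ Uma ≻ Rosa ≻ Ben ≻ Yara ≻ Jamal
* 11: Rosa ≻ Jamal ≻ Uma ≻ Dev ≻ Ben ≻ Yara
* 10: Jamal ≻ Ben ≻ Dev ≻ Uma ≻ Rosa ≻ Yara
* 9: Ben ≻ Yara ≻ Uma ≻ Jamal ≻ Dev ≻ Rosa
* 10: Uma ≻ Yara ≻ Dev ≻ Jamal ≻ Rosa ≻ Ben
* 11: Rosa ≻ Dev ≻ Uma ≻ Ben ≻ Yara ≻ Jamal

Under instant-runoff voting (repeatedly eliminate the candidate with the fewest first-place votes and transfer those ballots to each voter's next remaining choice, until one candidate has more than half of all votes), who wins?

Round 1: Jamal 10, Yara 0, Dev 11, Ben 9, Uma 10, Rosa 33. Yara eliminated.
Round 2: Jamal 10, Dev 11, Ben 9, Uma 10, Rosa 33. Ben eliminated.
Round 3: Jamal 10, Dev 11, Uma 19, Rosa 33. Jamal eliminated.
Round 4: Dev 21, Uma 19, Rosa 33. Uma eliminated.
Round 5: Dev 40, Rosa 33. Dev has a majority (≥37).

Dev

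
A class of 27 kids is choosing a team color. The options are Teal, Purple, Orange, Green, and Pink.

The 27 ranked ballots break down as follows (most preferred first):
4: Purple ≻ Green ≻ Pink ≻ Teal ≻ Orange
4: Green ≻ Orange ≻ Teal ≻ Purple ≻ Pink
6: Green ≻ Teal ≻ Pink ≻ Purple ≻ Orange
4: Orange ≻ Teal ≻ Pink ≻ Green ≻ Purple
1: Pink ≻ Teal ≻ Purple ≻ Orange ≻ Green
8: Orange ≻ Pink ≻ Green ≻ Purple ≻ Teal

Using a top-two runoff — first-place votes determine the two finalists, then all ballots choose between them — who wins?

Round 1 first-place votes: Teal 0, Purple 4, Orange 12, Green 10, Pink 1. Orange and Green advance.
Runoff: Orange is ranked above Green on 13 ballots, Green above Orange on 14.

Green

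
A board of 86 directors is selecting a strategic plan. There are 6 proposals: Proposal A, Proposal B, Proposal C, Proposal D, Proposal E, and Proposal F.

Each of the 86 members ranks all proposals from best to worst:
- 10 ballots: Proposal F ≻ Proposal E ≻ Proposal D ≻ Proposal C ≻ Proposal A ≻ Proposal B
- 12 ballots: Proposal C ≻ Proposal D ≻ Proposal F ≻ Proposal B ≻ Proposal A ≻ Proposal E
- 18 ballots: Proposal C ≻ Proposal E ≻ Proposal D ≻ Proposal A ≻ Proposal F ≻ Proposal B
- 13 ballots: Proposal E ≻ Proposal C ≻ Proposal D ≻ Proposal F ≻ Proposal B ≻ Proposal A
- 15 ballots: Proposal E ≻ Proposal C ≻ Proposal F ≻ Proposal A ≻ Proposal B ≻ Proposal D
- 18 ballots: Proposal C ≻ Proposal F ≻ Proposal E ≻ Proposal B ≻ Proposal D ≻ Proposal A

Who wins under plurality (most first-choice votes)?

Proposal C

First-place votes: Proposal A 0, Proposal B 0, Proposal C 48, Proposal D 0, Proposal E 28, Proposal F 10.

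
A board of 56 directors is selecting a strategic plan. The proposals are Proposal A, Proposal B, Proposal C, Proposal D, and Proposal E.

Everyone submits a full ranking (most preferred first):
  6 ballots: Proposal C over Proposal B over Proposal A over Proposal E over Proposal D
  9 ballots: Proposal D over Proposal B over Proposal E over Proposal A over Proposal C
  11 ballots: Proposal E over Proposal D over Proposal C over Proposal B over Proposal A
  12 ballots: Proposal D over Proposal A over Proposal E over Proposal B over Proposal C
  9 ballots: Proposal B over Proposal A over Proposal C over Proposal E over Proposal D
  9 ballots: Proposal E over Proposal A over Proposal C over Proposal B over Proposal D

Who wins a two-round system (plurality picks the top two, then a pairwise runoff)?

Proposal E

Round 1 first-place votes: Proposal A 0, Proposal B 9, Proposal C 6, Proposal D 21, Proposal E 20. Proposal D and Proposal E advance.
Runoff: Proposal D is ranked above Proposal E on 21 ballots, Proposal E above Proposal D on 35.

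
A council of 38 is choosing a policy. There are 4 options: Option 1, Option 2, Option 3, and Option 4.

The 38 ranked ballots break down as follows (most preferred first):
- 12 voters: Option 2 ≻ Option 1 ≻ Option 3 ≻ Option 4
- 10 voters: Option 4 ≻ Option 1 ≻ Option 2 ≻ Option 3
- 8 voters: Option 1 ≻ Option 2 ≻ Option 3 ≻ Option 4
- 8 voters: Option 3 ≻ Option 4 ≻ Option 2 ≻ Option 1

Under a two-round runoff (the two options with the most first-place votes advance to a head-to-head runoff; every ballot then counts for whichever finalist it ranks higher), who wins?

Round 1 first-place votes: Option 1 8, Option 2 12, Option 3 8, Option 4 10. Option 2 and Option 4 advance.
Runoff: Option 2 is ranked above Option 4 on 20 ballots, Option 4 above Option 2 on 18.

Option 2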